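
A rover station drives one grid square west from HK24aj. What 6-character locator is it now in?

Longitude subsquare a = 0; −1 → -1, wraps to 23 = x, carry into square.
Longitude square 2; −1 → 1.
The latitude characters are unchanged.

HK14xj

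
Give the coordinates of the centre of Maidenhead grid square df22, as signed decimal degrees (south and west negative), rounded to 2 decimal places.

-37.50, -115.00

Field D=3, F=5: +3·20° lon, +5·10° lat → SW at lon -120°, lat -40°.
Square 2, 2: +2·2° lon, +2·1° lat → SW at lon -116°, lat -38°.
Cell spans 2° lon × 1° lat. Centre is SW corner plus half of each.
latitude -37.50, longitude -115.00.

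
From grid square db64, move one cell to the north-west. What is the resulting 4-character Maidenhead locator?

DB55

Longitude square 6; −1 → 5.
Latitude square 4; +1 → 5.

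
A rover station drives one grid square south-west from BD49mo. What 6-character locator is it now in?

BD49ln

Longitude subsquare m = 12; −1 → 11 = l.
Latitude subsquare o = 14; −1 → 13 = n.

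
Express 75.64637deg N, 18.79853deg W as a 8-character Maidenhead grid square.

IQ05op45

Shift to the Maidenhead origin (180°W, 90°S): lon 161.20147, lat 165.64637.
Field: 161.20147/20 → 8 → I, 165.64637/10 → 16 → Q; chars IQ.
Square: 1.20147/2 → 0, 5.64637/1 → 5; chars 05.
Subsquare: 1.20147/0.0833333 → 14 → o, 0.64637/0.0416667 → 15 → p; chars op.
Extended square: 0.03480/0.00833333 → 4, 0.02137/0.00416667 → 5; chars 45.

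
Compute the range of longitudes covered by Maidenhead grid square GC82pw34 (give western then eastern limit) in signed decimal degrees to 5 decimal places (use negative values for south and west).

-42.72500, -42.71667

Field G=6, C=2: +6·20° lon, +2·10° lat → SW at lon -60°, lat -70°.
Square 8, 2: +8·2° lon, +2·1° lat → SW at lon -44°, lat -68°.
Subsquare p=15, w=22: +15·0.0833333° lon, +22·0.0416667° lat → SW at lon -42.75°, lat -67.0833°.
Extended square 3, 4: +3·0.00833333° lon, +4·0.00416667° lat → SW at lon -42.725°, lat -67.0667°.
Cell spans 0.00833333° lon × 0.00416667° lat.
west -42.72500, east -42.71667.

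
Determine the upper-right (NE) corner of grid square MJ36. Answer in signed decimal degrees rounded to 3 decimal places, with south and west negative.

7.000, 68.000

Field M=12, J=9: +12·20° lon, +9·10° lat → SW at lon 60°, lat 0°.
Square 3, 6: +3·2° lon, +6·1° lat → SW at lon 66°, lat 6°.
Cell spans 2° lon × 1° lat. NE corner is SW corner plus one full cell.
latitude 7.000, longitude 68.000.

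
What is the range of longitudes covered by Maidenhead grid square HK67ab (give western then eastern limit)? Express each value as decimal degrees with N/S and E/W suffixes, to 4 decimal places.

Field H=7, K=10: +7·20° lon, +10·10° lat → SW at lon -40°, lat 10°.
Square 6, 7: +6·2° lon, +7·1° lat → SW at lon -28°, lat 17°.
Subsquare a=0, b=1: +0·0.0833333° lon, +1·0.0416667° lat → SW at lon -28°, lat 17.0417°.
Cell spans 0.0833333° lon × 0.0416667° lat.
west 28.0000° W, east 27.9167° W.

28.0000° W, 27.9167° W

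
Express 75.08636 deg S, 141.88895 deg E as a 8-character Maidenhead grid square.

Add 180° to longitude and 90° to latitude: 321.88895, 14.91364.
Field: 321.88895/20 → 16 → Q, 14.91364/10 → 1 → B; chars QB.
Square: 1.88895/2 → 0, 4.91364/1 → 4; chars 04.
Subsquare: 1.88895/0.0833333 → 22 → w, 0.91364/0.0416667 → 21 → v; chars wv.
Extended square: 0.05562/0.00833333 → 6, 0.03864/0.00416667 → 9; chars 69.

QB04wv69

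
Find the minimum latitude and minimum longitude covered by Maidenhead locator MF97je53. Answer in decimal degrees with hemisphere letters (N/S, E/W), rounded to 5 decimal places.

Field M=12, F=5: +12·20° lon, +5·10° lat → SW at lon 60°, lat -40°.
Square 9, 7: +9·2° lon, +7·1° lat → SW at lon 78°, lat -33°.
Subsquare j=9, e=4: +9·0.0833333° lon, +4·0.0416667° lat → SW at lon 78.75°, lat -32.8333°.
Extended square 5, 3: +5·0.00833333° lon, +3·0.00416667° lat → SW at lon 78.7917°, lat -32.8208°.
latitude 32.82083° S, longitude 78.79167° E.

32.82083° S, 78.79167° E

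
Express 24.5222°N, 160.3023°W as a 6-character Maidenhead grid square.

Offset from 180°W / 90°S: lon 19.6977°, lat 114.5222°.
Field: 19.6977/20 → 0 → A, 114.5222/10 → 11 → L; chars AL.
Square: 19.6977/2 → 9, 4.5222/1 → 4; chars 94.
Subsquare: 1.6977/0.0833333 → 20 → u, 0.5222/0.0416667 → 12 → m; chars um.

AL94um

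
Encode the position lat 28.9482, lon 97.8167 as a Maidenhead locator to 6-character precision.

NL88vw

Add 180° to longitude and 90° to latitude: 277.8167, 118.9482.
Field: lon ⌊277.8167/20⌋ = 13 → N; lat ⌊118.9482/10⌋ = 11 → L.
Square: lon ⌊17.8167/2⌋ = 8; lat ⌊8.9482/1⌋ = 8.
Subsquare: lon ⌊1.8167/0.0833333⌋ = 21 → v; lat ⌊0.9482/0.0416667⌋ = 22 → w.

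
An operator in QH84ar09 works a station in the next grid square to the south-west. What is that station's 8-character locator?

QH74xr98

Longitude extended square 0; −1 → -1, wraps to 9, carry into subsquare.
Longitude subsquare a = 0; −1 → -1, wraps to 23 = x, carry into square.
Longitude square 8; −1 → 7.
Latitude extended square 9; −1 → 8.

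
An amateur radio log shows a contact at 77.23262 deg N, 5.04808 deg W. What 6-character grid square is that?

Add 180° to longitude and 90° to latitude: 174.9519, 167.2326.
Field (20°×10°, letters A–R): 174.9519/20 → 8 → I, 167.2326/10 → 16 → Q; chars IQ.
Square (2°×1°, digits 0–9): 14.9519/2 → 7, 7.2326/1 → 7; chars 77.
Subsquare (5′×2.5′, letters a–x): 0.9519/0.0833333 → 11 → l, 0.2326/0.0416667 → 5 → f; chars lf.

IQ77lf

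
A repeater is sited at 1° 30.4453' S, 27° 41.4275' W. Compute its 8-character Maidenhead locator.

Offset from 180°W / 90°S: lon 152.30954°, lat 88.49258°.
Field: lon ⌊152.30954/20⌋ = 7 → H; lat ⌊88.49258/10⌋ = 8 → I.
Square: lon ⌊12.30954/2⌋ = 6; lat ⌊8.49258/1⌋ = 8.
Subsquare: lon ⌊0.30954/0.0833333⌋ = 3 → d; lat ⌊0.49258/0.0416667⌋ = 11 → l.
Extended square: lon ⌊0.05954/0.00833333⌋ = 7; lat ⌊0.03424/0.00416667⌋ = 8.

HI68dl78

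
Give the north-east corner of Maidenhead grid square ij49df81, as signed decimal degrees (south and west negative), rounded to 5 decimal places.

9.21667, -11.67500

Field I=8, J=9: +8·20° lon, +9·10° lat → SW at lon -20°, lat 0°.
Square 4, 9: +4·2° lon, +9·1° lat → SW at lon -12°, lat 9°.
Subsquare d=3, f=5: +3·0.0833333° lon, +5·0.0416667° lat → SW at lon -11.75°, lat 9.20833°.
Extended square 8, 1: +8·0.00833333° lon, +1·0.00416667° lat → SW at lon -11.6833°, lat 9.2125°.
Cell spans 0.00833333° lon × 0.00416667° lat. NE corner is SW corner plus one full cell.
latitude 9.21667, longitude -11.67500.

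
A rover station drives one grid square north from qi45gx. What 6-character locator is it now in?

QI46ga

Latitude subsquare x = 23; +1 → 24, wraps to 0 = a, carry into square.
Latitude square 5; +1 → 6.
The longitude characters are unchanged.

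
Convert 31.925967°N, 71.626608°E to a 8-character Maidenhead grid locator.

Shift to the Maidenhead origin (180°W, 90°S): lon 251.62661, lat 121.92597.
Field: 251.62661/20 → 12 → M, 121.92597/10 → 12 → M; chars MM.
Square: 11.62661/2 → 5, 1.92597/1 → 1; chars 51.
Subsquare: 1.62661/0.0833333 → 19 → t, 0.92597/0.0416667 → 22 → w; chars tw.
Extended square: 0.04327/0.00833333 → 5, 0.00930/0.00416667 → 2; chars 52.

MM51tw52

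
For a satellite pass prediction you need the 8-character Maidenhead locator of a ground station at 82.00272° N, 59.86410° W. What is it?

GR02ba60

Shift to the Maidenhead origin (180°W, 90°S): lon 120.13590, lat 172.00272.
Field: lon ⌊120.13590/20⌋ = 6 → G; lat ⌊172.00272/10⌋ = 17 → R.
Square: lon ⌊0.13590/2⌋ = 0; lat ⌊2.00272/1⌋ = 2.
Subsquare: lon ⌊0.13590/0.0833333⌋ = 1 → b; lat ⌊0.00272/0.0416667⌋ = 0 → a.
Extended square: lon ⌊0.05257/0.00833333⌋ = 6; lat ⌊0.00272/0.00416667⌋ = 0.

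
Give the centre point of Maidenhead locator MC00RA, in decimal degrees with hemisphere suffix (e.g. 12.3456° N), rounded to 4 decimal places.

69.9792° S, 61.4583° E

Field M=12, C=2: +12·20° lon, +2·10° lat → SW at lon 60°, lat -70°.
Square 0, 0: +0·2° lon, +0·1° lat → SW at lon 60°, lat -70°.
Subsquare r=17, a=0: +17·0.0833333° lon, +0·0.0416667° lat → SW at lon 61.4167°, lat -70°.
Cell spans 0.0833333° lon × 0.0416667° lat. Centre is SW corner plus half of each.
latitude 69.9792° S, longitude 61.4583° E.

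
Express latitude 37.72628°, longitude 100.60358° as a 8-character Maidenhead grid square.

Offset from 180°W / 90°S: lon 280.60358°, lat 127.72628°.
Field: lon ⌊280.60358/20⌋ = 14 → O; lat ⌊127.72628/10⌋ = 12 → M.
Square: lon ⌊0.60358/2⌋ = 0; lat ⌊7.72628/1⌋ = 7.
Subsquare: lon ⌊0.60358/0.0833333⌋ = 7 → h; lat ⌊0.72628/0.0416667⌋ = 17 → r.
Extended square: lon ⌊0.02025/0.00833333⌋ = 2; lat ⌊0.01795/0.00416667⌋ = 4.

OM07hr24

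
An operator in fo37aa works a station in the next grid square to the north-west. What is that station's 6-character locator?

Longitude subsquare a = 0; −1 → -1, wraps to 23 = x, carry into square.
Longitude square 3; −1 → 2.
Latitude subsquare a = 0; +1 → 1 = b.

FO27xb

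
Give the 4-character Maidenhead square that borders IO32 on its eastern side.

IO42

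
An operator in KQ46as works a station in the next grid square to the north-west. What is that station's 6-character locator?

Longitude subsquare a = 0; −1 → -1, wraps to 23 = x, carry into square.
Longitude square 4; −1 → 3.
Latitude subsquare s = 18; +1 → 19 = t.

KQ36xt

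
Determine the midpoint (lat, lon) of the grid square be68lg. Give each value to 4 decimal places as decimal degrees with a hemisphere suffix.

41.7292° S, 147.0417° W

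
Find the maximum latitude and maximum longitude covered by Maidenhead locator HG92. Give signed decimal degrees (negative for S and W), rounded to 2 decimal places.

-27.00, -20.00

Field H=7, G=6: +7·20° lon, +6·10° lat → SW at lon -40°, lat -30°.
Square 9, 2: +9·2° lon, +2·1° lat → SW at lon -22°, lat -28°.
Cell spans 2° lon × 1° lat. NE corner is SW corner plus one full cell.
latitude -27.00, longitude -20.00.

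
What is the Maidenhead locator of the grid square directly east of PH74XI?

PH84ai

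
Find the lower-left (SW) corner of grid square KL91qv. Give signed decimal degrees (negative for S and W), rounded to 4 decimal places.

Field K=10, L=11: +10·20° lon, +11·10° lat → SW at lon 20°, lat 20°.
Square 9, 1: +9·2° lon, +1·1° lat → SW at lon 38°, lat 21°.
Subsquare q=16, v=21: +16·0.0833333° lon, +21·0.0416667° lat → SW at lon 39.3333°, lat 21.875°.
latitude 21.8750, longitude 39.3333.

21.8750, 39.3333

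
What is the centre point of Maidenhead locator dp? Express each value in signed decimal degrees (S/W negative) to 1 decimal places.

Field D=3, P=15: +3·20° lon, +15·10° lat → SW at lon -120°, lat 60°.
Cell spans 20° lon × 10° lat. Centre is SW corner plus half of each.
latitude 65.0, longitude -110.0.

65.0, -110.0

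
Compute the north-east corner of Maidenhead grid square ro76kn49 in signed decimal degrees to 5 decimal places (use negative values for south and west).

56.58333, 174.87500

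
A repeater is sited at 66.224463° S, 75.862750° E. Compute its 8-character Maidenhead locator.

MC73ws36

Offset from 180°W / 90°S: lon 255.86275°, lat 23.77554°.
Field: lon ⌊255.86275/20⌋ = 12 → M; lat ⌊23.77554/10⌋ = 2 → C.
Square: lon ⌊15.86275/2⌋ = 7; lat ⌊3.77554/1⌋ = 3.
Subsquare: lon ⌊1.86275/0.0833333⌋ = 22 → w; lat ⌊0.77554/0.0416667⌋ = 18 → s.
Extended square: lon ⌊0.02942/0.00833333⌋ = 3; lat ⌊0.02554/0.00416667⌋ = 6.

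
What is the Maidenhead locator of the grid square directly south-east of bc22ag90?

BC22bf09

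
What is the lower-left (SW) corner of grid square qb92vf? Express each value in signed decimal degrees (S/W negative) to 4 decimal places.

-77.7917, 159.7500

Field Q=16, B=1: +16·20° lon, +1·10° lat → SW at lon 140°, lat -80°.
Square 9, 2: +9·2° lon, +2·1° lat → SW at lon 158°, lat -78°.
Subsquare v=21, f=5: +21·0.0833333° lon, +5·0.0416667° lat → SW at lon 159.75°, lat -77.7917°.
latitude -77.7917, longitude 159.7500.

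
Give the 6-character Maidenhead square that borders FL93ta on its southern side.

FL92tx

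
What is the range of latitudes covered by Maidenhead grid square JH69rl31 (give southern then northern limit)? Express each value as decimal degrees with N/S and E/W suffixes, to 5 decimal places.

Field J=9, H=7: +9·20° lon, +7·10° lat → SW at lon 0°, lat -20°.
Square 6, 9: +6·2° lon, +9·1° lat → SW at lon 12°, lat -11°.
Subsquare r=17, l=11: +17·0.0833333° lon, +11·0.0416667° lat → SW at lon 13.4167°, lat -10.5417°.
Extended square 3, 1: +3·0.00833333° lon, +1·0.00416667° lat → SW at lon 13.4417°, lat -10.5375°.
Cell spans 0.00833333° lon × 0.00416667° lat.
south 10.53750° S, north 10.53333° S.

10.53750° S, 10.53333° S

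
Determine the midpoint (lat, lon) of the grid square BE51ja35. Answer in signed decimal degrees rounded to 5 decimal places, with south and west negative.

Field B=1, E=4: +1·20° lon, +4·10° lat → SW at lon -160°, lat -50°.
Square 5, 1: +5·2° lon, +1·1° lat → SW at lon -150°, lat -49°.
Subsquare j=9, a=0: +9·0.0833333° lon, +0·0.0416667° lat → SW at lon -149.25°, lat -49°.
Extended square 3, 5: +3·0.00833333° lon, +5·0.00416667° lat → SW at lon -149.225°, lat -48.9792°.
Cell spans 0.00833333° lon × 0.00416667° lat. Centre is SW corner plus half of each.
latitude -48.97708, longitude -149.22083.

-48.97708, -149.22083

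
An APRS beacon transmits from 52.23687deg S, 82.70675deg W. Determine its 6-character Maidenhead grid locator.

ED87ps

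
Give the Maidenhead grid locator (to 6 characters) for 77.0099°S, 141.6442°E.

QB02tx

Offset from 180°W / 90°S: lon 321.6442°, lat 12.9901°.
Field: lon ⌊321.6442/20⌋ = 16 → Q; lat ⌊12.9901/10⌋ = 1 → B.
Square: lon ⌊1.6442/2⌋ = 0; lat ⌊2.9901/1⌋ = 2.
Subsquare: lon ⌊1.6442/0.0833333⌋ = 19 → t; lat ⌊0.9901/0.0416667⌋ = 23 → x.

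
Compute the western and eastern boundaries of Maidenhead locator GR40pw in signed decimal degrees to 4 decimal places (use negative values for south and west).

-50.7500, -50.6667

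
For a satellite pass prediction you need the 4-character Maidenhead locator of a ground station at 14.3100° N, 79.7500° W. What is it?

Shift to the Maidenhead origin (180°W, 90°S): lon 100.25, lat 104.31.
Field: 100.25/20 → 5 → F, 104.31/10 → 10 → K; chars FK.
Square: 0.25/2 → 0, 4.31/1 → 4; chars 04.

FK04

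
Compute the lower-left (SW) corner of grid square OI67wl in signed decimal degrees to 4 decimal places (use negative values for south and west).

-2.5417, 113.8333

Field O=14, I=8: +14·20° lon, +8·10° lat → SW at lon 100°, lat -10°.
Square 6, 7: +6·2° lon, +7·1° lat → SW at lon 112°, lat -3°.
Subsquare w=22, l=11: +22·0.0833333° lon, +11·0.0416667° lat → SW at lon 113.833°, lat -2.54167°.
latitude -2.5417, longitude 113.8333.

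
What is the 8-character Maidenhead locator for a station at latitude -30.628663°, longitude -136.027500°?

CF19xi69

Add 180° to longitude and 90° to latitude: 43.97250, 59.37134.
Field (20°×10°, letters A–R): 43.97250/20 → 2 → C, 59.37134/10 → 5 → F; chars CF.
Square (2°×1°, digits 0–9): 3.97250/2 → 1, 9.37134/1 → 9; chars 19.
Subsquare (5′×2.5′, letters a–x): 1.97250/0.0833333 → 23 → x, 0.37134/0.0416667 → 8 → i; chars xi.
Extended square (30″×15″, digits 0–9): 0.05583/0.00833333 → 6, 0.03800/0.00416667 → 9; chars 69.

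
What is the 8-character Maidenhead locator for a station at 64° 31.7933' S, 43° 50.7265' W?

GC85bl82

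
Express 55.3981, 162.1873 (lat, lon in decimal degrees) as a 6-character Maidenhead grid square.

RO15cj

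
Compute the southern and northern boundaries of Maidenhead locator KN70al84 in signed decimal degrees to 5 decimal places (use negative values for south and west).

40.47500, 40.47917

Field K=10, N=13: +10·20° lon, +13·10° lat → SW at lon 20°, lat 40°.
Square 7, 0: +7·2° lon, +0·1° lat → SW at lon 34°, lat 40°.
Subsquare a=0, l=11: +0·0.0833333° lon, +11·0.0416667° lat → SW at lon 34°, lat 40.4583°.
Extended square 8, 4: +8·0.00833333° lon, +4·0.00416667° lat → SW at lon 34.0667°, lat 40.475°.
Cell spans 0.00833333° lon × 0.00416667° lat.
south 40.47500, north 40.47917.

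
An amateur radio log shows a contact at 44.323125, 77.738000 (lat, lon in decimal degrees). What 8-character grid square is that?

MN84uh87

Add 180° to longitude and 90° to latitude: 257.73800, 134.32313.
Field: lon ⌊257.73800/20⌋ = 12 → M; lat ⌊134.32313/10⌋ = 13 → N.
Square: lon ⌊17.73800/2⌋ = 8; lat ⌊4.32313/1⌋ = 4.
Subsquare: lon ⌊1.73800/0.0833333⌋ = 20 → u; lat ⌊0.32313/0.0416667⌋ = 7 → h.
Extended square: lon ⌊0.07133/0.00833333⌋ = 8; lat ⌊0.03146/0.00416667⌋ = 7.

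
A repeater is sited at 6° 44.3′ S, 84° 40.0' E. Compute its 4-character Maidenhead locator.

NI23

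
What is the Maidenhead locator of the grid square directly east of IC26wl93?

IC26xl03

Longitude extended square 9; +1 → 10, wraps to 0, carry into subsquare.
Longitude subsquare w = 22; +1 → 23 = x.
The latitude characters are unchanged.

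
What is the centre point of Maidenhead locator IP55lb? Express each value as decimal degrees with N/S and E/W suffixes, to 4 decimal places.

65.0625° N, 9.0417° W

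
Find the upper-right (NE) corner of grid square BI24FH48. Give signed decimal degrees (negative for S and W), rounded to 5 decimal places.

-5.67083, -155.54167

Field B=1, I=8: +1·20° lon, +8·10° lat → SW at lon -160°, lat -10°.
Square 2, 4: +2·2° lon, +4·1° lat → SW at lon -156°, lat -6°.
Subsquare f=5, h=7: +5·0.0833333° lon, +7·0.0416667° lat → SW at lon -155.583°, lat -5.70833°.
Extended square 4, 8: +4·0.00833333° lon, +8·0.00416667° lat → SW at lon -155.55°, lat -5.675°.
Cell spans 0.00833333° lon × 0.00416667° lat. NE corner is SW corner plus one full cell.
latitude -5.67083, longitude -155.54167.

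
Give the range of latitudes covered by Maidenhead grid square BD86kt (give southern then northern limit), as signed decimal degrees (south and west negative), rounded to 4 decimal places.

-53.2083, -53.1667

Field B=1, D=3: +1·20° lon, +3·10° lat → SW at lon -160°, lat -60°.
Square 8, 6: +8·2° lon, +6·1° lat → SW at lon -144°, lat -54°.
Subsquare k=10, t=19: +10·0.0833333° lon, +19·0.0416667° lat → SW at lon -143.167°, lat -53.2083°.
Cell spans 0.0833333° lon × 0.0416667° lat.
south -53.2083, north -53.1667.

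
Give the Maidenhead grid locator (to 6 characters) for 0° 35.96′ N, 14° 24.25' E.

JJ70eo

Add 180° to longitude and 90° to latitude: 194.4042, 90.5993.
Field (20°×10°, letters A–R): lon ⌊194.4042/20⌋ = 9 → J; lat ⌊90.5993/10⌋ = 9 → J.
Square (2°×1°, digits 0–9): lon ⌊14.4042/2⌋ = 7; lat ⌊0.5993/1⌋ = 0.
Subsquare (5′×2.5′, letters a–x): lon ⌊0.4042/0.0833333⌋ = 4 → e; lat ⌊0.5993/0.0416667⌋ = 14 → o.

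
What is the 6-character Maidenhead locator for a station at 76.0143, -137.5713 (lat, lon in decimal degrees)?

CQ16fa

Add 180° to longitude and 90° to latitude: 42.4287, 166.0143.
Field: lon ⌊42.4287/20⌋ = 2 → C; lat ⌊166.0143/10⌋ = 16 → Q.
Square: lon ⌊2.4287/2⌋ = 1; lat ⌊6.0143/1⌋ = 6.
Subsquare: lon ⌊0.4287/0.0833333⌋ = 5 → f; lat ⌊0.0143/0.0416667⌋ = 0 → a.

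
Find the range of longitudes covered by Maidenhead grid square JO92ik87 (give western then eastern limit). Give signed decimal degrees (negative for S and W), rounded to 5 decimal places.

Field J=9, O=14: +9·20° lon, +14·10° lat → SW at lon 0°, lat 50°.
Square 9, 2: +9·2° lon, +2·1° lat → SW at lon 18°, lat 52°.
Subsquare i=8, k=10: +8·0.0833333° lon, +10·0.0416667° lat → SW at lon 18.6667°, lat 52.4167°.
Extended square 8, 7: +8·0.00833333° lon, +7·0.00416667° lat → SW at lon 18.7333°, lat 52.4458°.
Cell spans 0.00833333° lon × 0.00416667° lat.
west 18.73333, east 18.74167.

18.73333, 18.74167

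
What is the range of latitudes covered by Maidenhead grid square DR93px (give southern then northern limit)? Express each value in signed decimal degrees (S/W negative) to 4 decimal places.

Field D=3, R=17: +3·20° lon, +17·10° lat → SW at lon -120°, lat 80°.
Square 9, 3: +9·2° lon, +3·1° lat → SW at lon -102°, lat 83°.
Subsquare p=15, x=23: +15·0.0833333° lon, +23·0.0416667° lat → SW at lon -100.75°, lat 83.9583°.
Cell spans 0.0833333° lon × 0.0416667° lat.
south 83.9583, north 84.0000.

83.9583, 84.0000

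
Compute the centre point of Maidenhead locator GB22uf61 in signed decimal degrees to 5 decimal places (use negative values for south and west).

-77.78542, -54.27917

Field G=6, B=1: +6·20° lon, +1·10° lat → SW at lon -60°, lat -80°.
Square 2, 2: +2·2° lon, +2·1° lat → SW at lon -56°, lat -78°.
Subsquare u=20, f=5: +20·0.0833333° lon, +5·0.0416667° lat → SW at lon -54.3333°, lat -77.7917°.
Extended square 6, 1: +6·0.00833333° lon, +1·0.00416667° lat → SW at lon -54.2833°, lat -77.7875°.
Cell spans 0.00833333° lon × 0.00416667° lat. Centre is SW corner plus half of each.
latitude -77.78542, longitude -54.27917.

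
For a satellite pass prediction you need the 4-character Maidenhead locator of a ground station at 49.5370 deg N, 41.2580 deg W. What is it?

Add 180° to longitude and 90° to latitude: 138.74, 139.54.
Field: 138.74/20 → 6 → G, 139.54/10 → 13 → N; chars GN.
Square: 18.74/2 → 9, 9.54/1 → 9; chars 99.

GN99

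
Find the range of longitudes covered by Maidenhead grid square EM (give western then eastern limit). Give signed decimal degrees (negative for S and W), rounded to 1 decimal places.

Field E=4, M=12: +4·20° lon, +12·10° lat → SW at lon -100°, lat 30°.
Cell spans 20° lon × 10° lat.
west -100.0, east -80.0.

-100.0, -80.0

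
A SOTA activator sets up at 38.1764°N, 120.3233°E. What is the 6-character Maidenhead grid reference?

Shift to the Maidenhead origin (180°W, 90°S): lon 300.3233, lat 128.1764.
Field: lon ⌊300.3233/20⌋ = 15 → P; lat ⌊128.1764/10⌋ = 12 → M.
Square: lon ⌊0.3233/2⌋ = 0; lat ⌊8.1764/1⌋ = 8.
Subsquare: lon ⌊0.3233/0.0833333⌋ = 3 → d; lat ⌊0.1764/0.0416667⌋ = 4 → e.

PM08de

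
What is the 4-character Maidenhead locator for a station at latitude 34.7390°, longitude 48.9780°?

Shift to the Maidenhead origin (180°W, 90°S): lon 228.98, lat 124.74.
Field: 228.98/20 → 11 → L, 124.74/10 → 12 → M; chars LM.
Square: 8.98/2 → 4, 4.74/1 → 4; chars 44.

LM44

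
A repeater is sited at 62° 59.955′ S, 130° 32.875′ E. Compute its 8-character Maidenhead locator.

Offset from 180°W / 90°S: lon 310.54792°, lat 27.00075°.
Field: 310.54792/20 → 15 → P, 27.00075/10 → 2 → C; chars PC.
Square: 10.54792/2 → 5, 7.00075/1 → 7; chars 57.
Subsquare: 0.54792/0.0833333 → 6 → g, 0.00075/0.0416667 → 0 → a; chars ga.
Extended square: 0.04792/0.00833333 → 5, 0.00075/0.00416667 → 0; chars 50.

PC57ga50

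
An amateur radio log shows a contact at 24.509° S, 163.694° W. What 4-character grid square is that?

AG85

Shift to the Maidenhead origin (180°W, 90°S): lon 16.31, lat 65.49.
Field: 16.31/20 → 0 → A, 65.49/10 → 6 → G; chars AG.
Square: 16.31/2 → 8, 5.49/1 → 5; chars 85.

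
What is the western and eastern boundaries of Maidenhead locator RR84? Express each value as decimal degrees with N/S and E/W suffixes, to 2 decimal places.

176.00° E, 178.00° E

Field R=17, R=17: +17·20° lon, +17·10° lat → SW at lon 160°, lat 80°.
Square 8, 4: +8·2° lon, +4·1° lat → SW at lon 176°, lat 84°.
Cell spans 2° lon × 1° lat.
west 176.00° E, east 178.00° E.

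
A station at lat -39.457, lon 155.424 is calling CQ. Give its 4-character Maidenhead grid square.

Offset from 180°W / 90°S: lon 335.42°, lat 50.54°.
Field: 335.42/20 → 16 → Q, 50.54/10 → 5 → F; chars QF.
Square: 15.42/2 → 7, 0.54/1 → 0; chars 70.

QF70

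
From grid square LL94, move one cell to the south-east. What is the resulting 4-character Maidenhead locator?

Longitude square 9; +1 → 10, wraps to 0, carry into field.
Longitude field L = 11; +1 → 12 = M.
Latitude square 4; −1 → 3.

ML03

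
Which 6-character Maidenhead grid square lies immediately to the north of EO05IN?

EO05io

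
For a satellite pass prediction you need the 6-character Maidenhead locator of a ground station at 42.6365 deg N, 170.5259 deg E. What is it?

RN52gp

Add 180° to longitude and 90° to latitude: 350.5259, 132.6365.
Field: 350.5259/20 → 17 → R, 132.6365/10 → 13 → N; chars RN.
Square: 10.5259/2 → 5, 2.6365/1 → 2; chars 52.
Subsquare: 0.5259/0.0833333 → 6 → g, 0.6365/0.0416667 → 15 → p; chars gp.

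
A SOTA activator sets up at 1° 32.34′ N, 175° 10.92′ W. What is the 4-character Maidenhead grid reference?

AJ21

Add 180° to longitude and 90° to latitude: 4.82, 91.54.
Field: 4.82/20 → 0 → A, 91.54/10 → 9 → J; chars AJ.
Square: 4.82/2 → 2, 1.54/1 → 1; chars 21.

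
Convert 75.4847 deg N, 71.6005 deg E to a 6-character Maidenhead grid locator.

Add 180° to longitude and 90° to latitude: 251.6005, 165.4847.
Field: lon ⌊251.6005/20⌋ = 12 → M; lat ⌊165.4847/10⌋ = 16 → Q.
Square: lon ⌊11.6005/2⌋ = 5; lat ⌊5.4847/1⌋ = 5.
Subsquare: lon ⌊1.6005/0.0833333⌋ = 19 → t; lat ⌊0.4847/0.0416667⌋ = 11 → l.

MQ55tl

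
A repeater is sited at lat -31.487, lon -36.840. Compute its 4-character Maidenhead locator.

Offset from 180°W / 90°S: lon 143.16°, lat 58.51°.
Field: 143.16/20 → 7 → H, 58.51/10 → 5 → F; chars HF.
Square: 3.16/2 → 1, 8.51/1 → 8; chars 18.

HF18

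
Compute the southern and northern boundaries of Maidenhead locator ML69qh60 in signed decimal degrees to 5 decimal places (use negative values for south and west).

29.29167, 29.29583

Field M=12, L=11: +12·20° lon, +11·10° lat → SW at lon 60°, lat 20°.
Square 6, 9: +6·2° lon, +9·1° lat → SW at lon 72°, lat 29°.
Subsquare q=16, h=7: +16·0.0833333° lon, +7·0.0416667° lat → SW at lon 73.3333°, lat 29.2917°.
Extended square 6, 0: +6·0.00833333° lon, +0·0.00416667° lat → SW at lon 73.3833°, lat 29.2917°.
Cell spans 0.00833333° lon × 0.00416667° lat.
south 29.29167, north 29.29583.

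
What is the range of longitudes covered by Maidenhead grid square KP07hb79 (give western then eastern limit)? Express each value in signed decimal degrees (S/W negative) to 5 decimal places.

Field K=10, P=15: +10·20° lon, +15·10° lat → SW at lon 20°, lat 60°.
Square 0, 7: +0·2° lon, +7·1° lat → SW at lon 20°, lat 67°.
Subsquare h=7, b=1: +7·0.0833333° lon, +1·0.0416667° lat → SW at lon 20.5833°, lat 67.0417°.
Extended square 7, 9: +7·0.00833333° lon, +9·0.00416667° lat → SW at lon 20.6417°, lat 67.0792°.
Cell spans 0.00833333° lon × 0.00416667° lat.
west 20.64167, east 20.65000.

20.64167, 20.65000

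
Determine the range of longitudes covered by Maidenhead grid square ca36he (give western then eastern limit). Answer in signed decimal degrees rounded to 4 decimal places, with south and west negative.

-133.4167, -133.3333

Field C=2, A=0: +2·20° lon, +0·10° lat → SW at lon -140°, lat -90°.
Square 3, 6: +3·2° lon, +6·1° lat → SW at lon -134°, lat -84°.
Subsquare h=7, e=4: +7·0.0833333° lon, +4·0.0416667° lat → SW at lon -133.417°, lat -83.8333°.
Cell spans 0.0833333° lon × 0.0416667° lat.
west -133.4167, east -133.3333.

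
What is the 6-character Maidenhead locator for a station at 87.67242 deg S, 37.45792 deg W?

HA12gh

Add 180° to longitude and 90° to latitude: 142.5421, 2.3276.
Field (20°×10°, letters A–R): 142.5421/20 → 7 → H, 2.3276/10 → 0 → A; chars HA.
Square (2°×1°, digits 0–9): 2.5421/2 → 1, 2.3276/1 → 2; chars 12.
Subsquare (5′×2.5′, letters a–x): 0.5421/0.0833333 → 6 → g, 0.3276/0.0416667 → 7 → h; chars gh.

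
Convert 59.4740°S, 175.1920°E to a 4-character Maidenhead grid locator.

RD70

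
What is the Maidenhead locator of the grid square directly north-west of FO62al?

FO52xm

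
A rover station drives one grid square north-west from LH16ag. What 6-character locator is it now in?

Longitude subsquare a = 0; −1 → -1, wraps to 23 = x, carry into square.
Longitude square 1; −1 → 0.
Latitude subsquare g = 6; +1 → 7 = h.

LH06xh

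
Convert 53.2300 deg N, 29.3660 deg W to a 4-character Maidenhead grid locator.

HO53

Add 180° to longitude and 90° to latitude: 150.63, 143.23.
Field (20°×10°, letters A–R): 150.63/20 → 7 → H, 143.23/10 → 14 → O; chars HO.
Square (2°×1°, digits 0–9): 10.63/2 → 5, 3.23/1 → 3; chars 53.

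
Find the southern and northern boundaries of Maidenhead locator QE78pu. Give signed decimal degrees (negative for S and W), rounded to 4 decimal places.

Field Q=16, E=4: +16·20° lon, +4·10° lat → SW at lon 140°, lat -50°.
Square 7, 8: +7·2° lon, +8·1° lat → SW at lon 154°, lat -42°.
Subsquare p=15, u=20: +15·0.0833333° lon, +20·0.0416667° lat → SW at lon 155.25°, lat -41.1667°.
Cell spans 0.0833333° lon × 0.0416667° lat.
south -41.1667, north -41.1250.

-41.1667, -41.1250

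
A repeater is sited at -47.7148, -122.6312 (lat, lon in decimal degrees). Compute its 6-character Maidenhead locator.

CE82qg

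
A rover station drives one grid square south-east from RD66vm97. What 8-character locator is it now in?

RD66wm06

Longitude extended square 9; +1 → 10, wraps to 0, carry into subsquare.
Longitude subsquare v = 21; +1 → 22 = w.
Latitude extended square 7; −1 → 6.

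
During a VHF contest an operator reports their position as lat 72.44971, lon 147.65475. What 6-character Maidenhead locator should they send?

Add 180° to longitude and 90° to latitude: 327.6548, 162.4497.
Field: lon ⌊327.6548/20⌋ = 16 → Q; lat ⌊162.4497/10⌋ = 16 → Q.
Square: lon ⌊7.6548/2⌋ = 3; lat ⌊2.4497/1⌋ = 2.
Subsquare: lon ⌊1.6548/0.0833333⌋ = 19 → t; lat ⌊0.4497/0.0416667⌋ = 10 → k.

QQ32tk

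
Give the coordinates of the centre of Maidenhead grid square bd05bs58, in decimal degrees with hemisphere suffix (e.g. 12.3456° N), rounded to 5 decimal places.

Field B=1, D=3: +1·20° lon, +3·10° lat → SW at lon -160°, lat -60°.
Square 0, 5: +0·2° lon, +5·1° lat → SW at lon -160°, lat -55°.
Subsquare b=1, s=18: +1·0.0833333° lon, +18·0.0416667° lat → SW at lon -159.917°, lat -54.25°.
Extended square 5, 8: +5·0.00833333° lon, +8·0.00416667° lat → SW at lon -159.875°, lat -54.2167°.
Cell spans 0.00833333° lon × 0.00416667° lat. Centre is SW corner plus half of each.
latitude 54.21458° S, longitude 159.87083° W.

54.21458° S, 159.87083° W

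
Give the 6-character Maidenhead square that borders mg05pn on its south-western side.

MG05om

Longitude subsquare p = 15; −1 → 14 = o.
Latitude subsquare n = 13; −1 → 12 = m.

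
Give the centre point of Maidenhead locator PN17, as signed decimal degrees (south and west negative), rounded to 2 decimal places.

47.50, 123.00

Field P=15, N=13: +15·20° lon, +13·10° lat → SW at lon 120°, lat 40°.
Square 1, 7: +1·2° lon, +7·1° lat → SW at lon 122°, lat 47°.
Cell spans 2° lon × 1° lat. Centre is SW corner plus half of each.
latitude 47.50, longitude 123.00.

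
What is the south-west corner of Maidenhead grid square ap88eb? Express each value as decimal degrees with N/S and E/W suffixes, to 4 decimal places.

68.0417° N, 163.6667° W

Field A=0, P=15: +0·20° lon, +15·10° lat → SW at lon -180°, lat 60°.
Square 8, 8: +8·2° lon, +8·1° lat → SW at lon -164°, lat 68°.
Subsquare e=4, b=1: +4·0.0833333° lon, +1·0.0416667° lat → SW at lon -163.667°, lat 68.0417°.
latitude 68.0417° N, longitude 163.6667° W.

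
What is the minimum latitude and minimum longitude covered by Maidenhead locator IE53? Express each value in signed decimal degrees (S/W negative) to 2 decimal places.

Field I=8, E=4: +8·20° lon, +4·10° lat → SW at lon -20°, lat -50°.
Square 5, 3: +5·2° lon, +3·1° lat → SW at lon -10°, lat -47°.
latitude -47.00, longitude -10.00.

-47.00, -10.00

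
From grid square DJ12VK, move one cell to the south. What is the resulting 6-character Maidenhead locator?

DJ12vj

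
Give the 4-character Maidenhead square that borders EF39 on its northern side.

Latitude square 9; +1 → 10, wraps to 0, carry into field.
Latitude field F = 5; +1 → 6 = G.
The longitude characters are unchanged.

EG30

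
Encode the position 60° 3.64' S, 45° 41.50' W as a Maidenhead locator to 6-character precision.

Offset from 180°W / 90°S: lon 134.3083°, lat 29.9393°.
Field (20°×10°, letters A–R): 134.3083/20 → 6 → G, 29.9393/10 → 2 → C; chars GC.
Square (2°×1°, digits 0–9): 14.3083/2 → 7, 9.9393/1 → 9; chars 79.
Subsquare (5′×2.5′, letters a–x): 0.3083/0.0833333 → 3 → d, 0.9393/0.0416667 → 22 → w; chars dw.

GC79dw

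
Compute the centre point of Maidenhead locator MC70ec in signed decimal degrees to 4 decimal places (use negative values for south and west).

-69.8958, 74.3750

Field M=12, C=2: +12·20° lon, +2·10° lat → SW at lon 60°, lat -70°.
Square 7, 0: +7·2° lon, +0·1° lat → SW at lon 74°, lat -70°.
Subsquare e=4, c=2: +4·0.0833333° lon, +2·0.0416667° lat → SW at lon 74.3333°, lat -69.9167°.
Cell spans 0.0833333° lon × 0.0416667° lat. Centre is SW corner plus half of each.
latitude -69.8958, longitude 74.3750.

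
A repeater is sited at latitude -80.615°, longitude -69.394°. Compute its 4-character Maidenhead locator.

FA59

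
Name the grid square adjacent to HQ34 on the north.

HQ35

Latitude square 4; +1 → 5.
The longitude characters are unchanged.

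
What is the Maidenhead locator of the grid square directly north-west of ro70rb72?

Longitude extended square 7; −1 → 6.
Latitude extended square 2; +1 → 3.

RO70rb63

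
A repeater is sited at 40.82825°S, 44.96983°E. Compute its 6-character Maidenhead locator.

LE29le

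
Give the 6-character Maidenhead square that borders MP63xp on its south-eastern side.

MP73ao

Longitude subsquare x = 23; +1 → 24, wraps to 0 = a, carry into square.
Longitude square 6; +1 → 7.
Latitude subsquare p = 15; −1 → 14 = o.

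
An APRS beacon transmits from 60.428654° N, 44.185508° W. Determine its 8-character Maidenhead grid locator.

GP70vk72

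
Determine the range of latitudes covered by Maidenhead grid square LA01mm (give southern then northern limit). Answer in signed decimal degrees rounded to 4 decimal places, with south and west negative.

-88.5000, -88.4583

Field L=11, A=0: +11·20° lon, +0·10° lat → SW at lon 40°, lat -90°.
Square 0, 1: +0·2° lon, +1·1° lat → SW at lon 40°, lat -89°.
Subsquare m=12, m=12: +12·0.0833333° lon, +12·0.0416667° lat → SW at lon 41°, lat -88.5°.
Cell spans 0.0833333° lon × 0.0416667° lat.
south -88.5000, north -88.4583.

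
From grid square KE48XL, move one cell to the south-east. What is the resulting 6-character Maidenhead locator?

Longitude subsquare x = 23; +1 → 24, wraps to 0 = a, carry into square.
Longitude square 4; +1 → 5.
Latitude subsquare l = 11; −1 → 10 = k.

KE58ak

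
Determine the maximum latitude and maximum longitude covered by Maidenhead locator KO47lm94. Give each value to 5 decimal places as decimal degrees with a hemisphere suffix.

57.52083° N, 29.00000° E

Field K=10, O=14: +10·20° lon, +14·10° lat → SW at lon 20°, lat 50°.
Square 4, 7: +4·2° lon, +7·1° lat → SW at lon 28°, lat 57°.
Subsquare l=11, m=12: +11·0.0833333° lon, +12·0.0416667° lat → SW at lon 28.9167°, lat 57.5°.
Extended square 9, 4: +9·0.00833333° lon, +4·0.00416667° lat → SW at lon 28.9917°, lat 57.5167°.
Cell spans 0.00833333° lon × 0.00416667° lat. NE corner is SW corner plus one full cell.
latitude 57.52083° N, longitude 29.00000° E.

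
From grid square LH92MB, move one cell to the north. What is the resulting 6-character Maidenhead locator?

Latitude subsquare b = 1; +1 → 2 = c.
The longitude characters are unchanged.

LH92mc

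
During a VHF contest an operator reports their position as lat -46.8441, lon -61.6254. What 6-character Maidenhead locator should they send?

Offset from 180°W / 90°S: lon 118.3746°, lat 43.1559°.
Field (20°×10°, letters A–R): lon ⌊118.3746/20⌋ = 5 → F; lat ⌊43.1559/10⌋ = 4 → E.
Square (2°×1°, digits 0–9): lon ⌊18.3746/2⌋ = 9; lat ⌊3.1559/1⌋ = 3.
Subsquare (5′×2.5′, letters a–x): lon ⌊0.3746/0.0833333⌋ = 4 → e; lat ⌊0.1559/0.0416667⌋ = 3 → d.

FE93ed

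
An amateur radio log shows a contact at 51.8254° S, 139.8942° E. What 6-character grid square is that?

Add 180° to longitude and 90° to latitude: 319.8942, 38.1746.
Field: lon ⌊319.8942/20⌋ = 15 → P; lat ⌊38.1746/10⌋ = 3 → D.
Square: lon ⌊19.8942/2⌋ = 9; lat ⌊8.1746/1⌋ = 8.
Subsquare: lon ⌊1.8942/0.0833333⌋ = 22 → w; lat ⌊0.1746/0.0416667⌋ = 4 → e.

PD98we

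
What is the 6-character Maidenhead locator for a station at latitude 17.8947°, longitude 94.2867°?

NK77dv

Offset from 180°W / 90°S: lon 274.2867°, lat 107.8947°.
Field: 274.2867/20 → 13 → N, 107.8947/10 → 10 → K; chars NK.
Square: 14.2867/2 → 7, 7.8947/1 → 7; chars 77.
Subsquare: 0.2867/0.0833333 → 3 → d, 0.8947/0.0416667 → 21 → v; chars dv.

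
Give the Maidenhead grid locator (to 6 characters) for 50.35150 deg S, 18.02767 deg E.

JD99ap

Shift to the Maidenhead origin (180°W, 90°S): lon 198.0277, lat 39.6485.
Field: 198.0277/20 → 9 → J, 39.6485/10 → 3 → D; chars JD.
Square: 18.0277/2 → 9, 9.6485/1 → 9; chars 99.
Subsquare: 0.0277/0.0833333 → 0 → a, 0.6485/0.0416667 → 15 → p; chars ap.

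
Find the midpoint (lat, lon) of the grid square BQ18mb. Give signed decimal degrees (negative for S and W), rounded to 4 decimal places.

Field B=1, Q=16: +1·20° lon, +16·10° lat → SW at lon -160°, lat 70°.
Square 1, 8: +1·2° lon, +8·1° lat → SW at lon -158°, lat 78°.
Subsquare m=12, b=1: +12·0.0833333° lon, +1·0.0416667° lat → SW at lon -157°, lat 78.0417°.
Cell spans 0.0833333° lon × 0.0416667° lat. Centre is SW corner plus half of each.
latitude 78.0625, longitude -156.9583.

78.0625, -156.9583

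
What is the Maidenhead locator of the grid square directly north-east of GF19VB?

GF19wc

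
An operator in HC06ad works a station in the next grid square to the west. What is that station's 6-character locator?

Longitude subsquare a = 0; −1 → -1, wraps to 23 = x, carry into square.
Longitude square 0; −1 → -1, wraps to 9, carry into field.
Longitude field H = 7; −1 → 6 = G.
The latitude characters are unchanged.

GC96xd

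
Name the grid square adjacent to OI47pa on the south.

OI46px

Latitude subsquare a = 0; −1 → -1, wraps to 23 = x, carry into square.
Latitude square 7; −1 → 6.
The longitude characters are unchanged.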